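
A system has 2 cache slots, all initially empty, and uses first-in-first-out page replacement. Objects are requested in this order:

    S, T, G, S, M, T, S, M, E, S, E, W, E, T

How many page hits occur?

S: miss, frames {S}
T: miss, frames {S,T}
G: miss, evict S, frames {T,G}
S: miss, evict T, frames {G,S}
M: miss, evict G, frames {S,M}
T: miss, evict S, frames {M,T}
S: miss, evict M, frames {T,S}
M: miss, evict T, frames {S,M}
E: miss, evict S, frames {M,E}
S: miss, evict M, frames {E,S}
E: hit
W: miss, evict E, frames {S,W}
E: miss, evict S, frames {W,E}
T: miss, evict W, frames {E,T}
Hits: 1.

1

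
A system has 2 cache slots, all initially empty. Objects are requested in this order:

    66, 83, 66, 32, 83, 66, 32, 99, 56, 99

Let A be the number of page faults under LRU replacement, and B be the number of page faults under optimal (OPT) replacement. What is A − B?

2

Under LRU: F F . F F F F F F . → 8 faults.
Under OPT: F F . F . F . F F . → 6 faults.
A − B = 8 − 6 = 2.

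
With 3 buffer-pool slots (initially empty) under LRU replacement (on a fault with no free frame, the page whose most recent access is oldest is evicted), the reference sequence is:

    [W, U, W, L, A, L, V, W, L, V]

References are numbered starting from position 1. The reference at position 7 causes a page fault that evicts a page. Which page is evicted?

pos 1: W: miss, frames [W]
pos 2: U: miss, frames [W, U]
pos 3: W: hit
pos 4: L: miss, frames [U, W, L]
pos 5: A: miss, evict U, frames [W, L, A]
pos 6: L: hit
pos 7: V: miss, evict W, frames [A, L, V]
At position 7, page W is evicted.

W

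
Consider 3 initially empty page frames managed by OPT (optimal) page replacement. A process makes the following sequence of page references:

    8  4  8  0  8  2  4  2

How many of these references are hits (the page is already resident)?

8 -> miss, frames (8)
4 -> miss, frames (8 4)
8 -> hit
0 -> miss, frames (8 4 0)
8 -> hit
2 -> miss, evict 0, frames (8 4 2)
4 -> hit
2 -> hit
Hits: 4.

4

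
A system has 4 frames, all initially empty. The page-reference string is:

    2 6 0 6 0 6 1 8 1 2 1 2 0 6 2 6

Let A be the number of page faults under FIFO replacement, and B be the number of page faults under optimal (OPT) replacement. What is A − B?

1

Under FIFO: F F F . . . F F . F . . . F . . → 7 faults.
Under OPT: F F F . . . F F . . . . . F . . → 6 faults.
A − B = 7 − 6 = 1.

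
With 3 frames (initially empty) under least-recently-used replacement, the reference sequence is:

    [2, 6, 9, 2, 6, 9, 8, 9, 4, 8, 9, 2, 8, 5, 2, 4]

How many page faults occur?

8

2 -> fault, frames [2]
6 -> fault, frames [2, 6]
9 -> fault, frames [2, 6, 9]
2 -> hit
6 -> hit
9 -> hit
8 -> fault, evict 2, frames [6, 9, 8]
9 -> hit
4 -> fault, evict 6, frames [8, 9, 4]
8 -> hit
9 -> hit
2 -> fault, evict 4, frames [8, 9, 2]
8 -> hit
5 -> fault, evict 9, frames [2, 8, 5]
2 -> hit
4 -> fault, evict 8, frames [5, 2, 4]
Page faults: 8.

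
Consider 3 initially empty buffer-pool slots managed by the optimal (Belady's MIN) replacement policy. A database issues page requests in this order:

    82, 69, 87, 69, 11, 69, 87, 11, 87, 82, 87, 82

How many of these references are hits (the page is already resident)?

7

82 -> miss, frames (82)
69 -> miss, frames (82 69)
87 -> miss, frames (82 69 87)
69 -> hit
11 -> miss, evict 82, frames (69 87 11)
69 -> hit
87 -> hit
11 -> hit
87 -> hit
82 -> miss, evict 11, frames (69 87 82)
87 -> hit
82 -> hit
Hits: 7.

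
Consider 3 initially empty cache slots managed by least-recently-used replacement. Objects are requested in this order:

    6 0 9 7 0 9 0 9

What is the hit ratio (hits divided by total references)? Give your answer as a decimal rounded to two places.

0.50

6 → miss, frames {6}
0 → miss, frames {6,0}
9 → miss, frames {6,0,9}
7 → miss, evict 6, frames {0,9,7}
0 → hit
9 → hit
0 → hit
9 → hit
Hits: 4 of 8 references → 4/8 = 0.5000.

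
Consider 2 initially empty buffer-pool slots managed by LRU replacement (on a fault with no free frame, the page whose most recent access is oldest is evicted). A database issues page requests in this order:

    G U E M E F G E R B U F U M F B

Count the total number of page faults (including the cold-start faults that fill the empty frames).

G: fault, frames (G)
U: fault, frames (G U)
E: fault, evict G, frames (U E)
M: fault, evict U, frames (E M)
E: hit
F: fault, evict M, frames (E F)
G: fault, evict E, frames (F G)
E: fault, evict F, frames (G E)
R: fault, evict G, frames (E R)
B: fault, evict E, frames (R B)
U: fault, evict R, frames (B U)
F: fault, evict B, frames (U F)
U: hit
M: fault, evict F, frames (U M)
F: fault, evict U, frames (M F)
B: fault, evict M, frames (F B)
Page faults: 14.

14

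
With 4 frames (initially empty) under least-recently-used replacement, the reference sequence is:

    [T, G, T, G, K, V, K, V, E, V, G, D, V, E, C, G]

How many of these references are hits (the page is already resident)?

8

T: miss, frames (T)
G: miss, frames (T G)
T: hit
G: hit
K: miss, frames (T G K)
V: miss, frames (T G K V)
K: hit
V: hit
E: miss, evict T, frames (G K V E)
V: hit
G: hit
D: miss, evict K, frames (E V G D)
V: hit
E: hit
C: miss, evict G, frames (D V E C)
G: miss, evict D, frames (V E C G)
Hits: 8.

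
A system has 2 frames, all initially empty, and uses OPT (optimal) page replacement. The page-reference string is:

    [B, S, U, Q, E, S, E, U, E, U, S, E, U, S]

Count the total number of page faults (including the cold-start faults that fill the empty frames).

B → miss, frames [B]
S → miss, frames [B, S]
U → miss, evict B, frames [S, U]
Q → miss, evict U, frames [S, Q]
E → miss, evict Q, frames [S, E]
S → hit
E → hit
U → miss, evict S, frames [E, U]
E → hit
U → hit
S → miss, evict U, frames [E, S]
E → hit
U → miss, evict E, frames [S, U]
S → hit
Page faults: 8.

8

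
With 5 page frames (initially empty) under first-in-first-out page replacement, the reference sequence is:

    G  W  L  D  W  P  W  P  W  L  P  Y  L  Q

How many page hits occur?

7

G -> miss, frames [G]
W -> miss, frames [G, W]
L -> miss, frames [G, W, L]
D -> miss, frames [G, W, L, D]
W -> hit
P -> miss, frames [G, W, L, D, P]
W -> hit
P -> hit
W -> hit
L -> hit
P -> hit
Y -> miss, evict G, frames [W, L, D, P, Y]
L -> hit
Q -> miss, evict W, frames [L, D, P, Y, Q]
Hits: 7.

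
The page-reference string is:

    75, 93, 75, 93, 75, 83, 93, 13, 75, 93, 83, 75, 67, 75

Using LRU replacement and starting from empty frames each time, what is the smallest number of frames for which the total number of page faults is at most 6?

f=1: 14 faults
f=2: 10 faults
f=3: 7 faults
f=4: 5 faults
f=5: 5 faults
Smallest f with faults ≤ 6 is 4.

4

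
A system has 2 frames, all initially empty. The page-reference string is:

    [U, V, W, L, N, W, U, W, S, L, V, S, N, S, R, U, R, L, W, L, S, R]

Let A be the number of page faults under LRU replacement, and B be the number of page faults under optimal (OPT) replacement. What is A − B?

Under LRU: F F F F F F F . F F F F F . F F . F F . F F → 18 faults.
Under OPT: F F F F F . F . F F F . F . F F . F F . F F → 16 faults.
A − B = 18 − 16 = 2.

2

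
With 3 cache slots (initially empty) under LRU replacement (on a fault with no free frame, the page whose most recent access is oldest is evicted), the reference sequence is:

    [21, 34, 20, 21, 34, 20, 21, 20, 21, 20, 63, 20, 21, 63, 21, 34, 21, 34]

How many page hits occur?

21: miss, frames (21)
34: miss, frames (21 34)
20: miss, frames (21 34 20)
21: hit
34: hit
20: hit
21: hit
20: hit
21: hit
20: hit
63: miss, evict 34, frames (21 20 63)
20: hit
21: hit
63: hit
21: hit
34: miss, evict 20, frames (63 21 34)
21: hit
34: hit
Hits: 13.

13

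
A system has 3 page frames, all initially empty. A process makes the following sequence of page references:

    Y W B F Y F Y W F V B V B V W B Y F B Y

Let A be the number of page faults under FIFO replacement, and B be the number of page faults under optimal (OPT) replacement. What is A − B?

Under FIFO: F F F F F . . F . F F . . . . . F F . . → 10 faults.
Under OPT: F F F F . . . . . F F . . . . . F F . . → 8 faults.
A − B = 10 − 8 = 2.

2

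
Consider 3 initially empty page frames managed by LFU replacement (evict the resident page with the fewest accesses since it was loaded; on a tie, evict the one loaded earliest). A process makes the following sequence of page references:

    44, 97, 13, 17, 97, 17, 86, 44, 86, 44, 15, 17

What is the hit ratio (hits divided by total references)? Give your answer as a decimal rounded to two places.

0.25

44 -> miss, frames (44)
97 -> miss, frames (44 97)
13 -> miss, frames (44 97 13)
17 -> miss, evict 44, frames (97 13 17)
97 -> hit
17 -> hit
86 -> miss, evict 13, frames (97 17 86)
44 -> miss, evict 86, frames (97 17 44)
86 -> miss, evict 44, frames (97 17 86)
44 -> miss, evict 86, frames (97 17 44)
15 -> miss, evict 44, frames (97 17 15)
17 -> hit
Hits: 3 of 12 references → 3/12 = 0.2500.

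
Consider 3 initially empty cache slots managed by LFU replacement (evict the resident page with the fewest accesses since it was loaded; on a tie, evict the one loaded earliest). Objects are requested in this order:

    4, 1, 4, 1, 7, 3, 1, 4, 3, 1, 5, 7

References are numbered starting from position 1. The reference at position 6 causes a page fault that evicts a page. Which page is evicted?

7

pos 1: 4: fault, frames {4}
pos 2: 1: fault, frames {4,1}
pos 3: 4: hit
pos 4: 1: hit
pos 5: 7: fault, frames {4,1,7}
pos 6: 3: fault, evict 7, frames {4,1,3}
At position 6, page 7 is evicted.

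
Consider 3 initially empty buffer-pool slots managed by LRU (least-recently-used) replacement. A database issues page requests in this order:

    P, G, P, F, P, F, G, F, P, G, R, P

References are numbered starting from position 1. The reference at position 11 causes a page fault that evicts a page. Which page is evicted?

F

pos 1: P -> miss, frames {P}
pos 2: G -> miss, frames {P,G}
pos 3: P -> hit
pos 4: F -> miss, frames {G,P,F}
pos 5: P -> hit
pos 6: F -> hit
pos 7: G -> hit
pos 8: F -> hit
pos 9: P -> hit
pos 10: G -> hit
pos 11: R -> miss, evict F, frames {P,G,R}
At position 11, page F is evicted.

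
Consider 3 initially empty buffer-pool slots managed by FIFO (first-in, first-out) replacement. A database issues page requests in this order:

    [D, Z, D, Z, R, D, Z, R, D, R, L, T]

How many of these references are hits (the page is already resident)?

D -> fault, frames (D)
Z -> fault, frames (D Z)
D -> hit
Z -> hit
R -> fault, frames (D Z R)
D -> hit
Z -> hit
R -> hit
D -> hit
R -> hit
L -> fault, evict D, frames (Z R L)
T -> fault, evict Z, frames (R L T)
Hits: 7.

7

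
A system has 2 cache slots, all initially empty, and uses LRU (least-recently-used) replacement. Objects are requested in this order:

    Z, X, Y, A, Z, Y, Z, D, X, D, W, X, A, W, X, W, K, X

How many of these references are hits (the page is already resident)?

Z: miss, frames (Z)
X: miss, frames (Z X)
Y: miss, evict Z, frames (X Y)
A: miss, evict X, frames (Y A)
Z: miss, evict Y, frames (A Z)
Y: miss, evict A, frames (Z Y)
Z: hit
D: miss, evict Y, frames (Z D)
X: miss, evict Z, frames (D X)
D: hit
W: miss, evict X, frames (D W)
X: miss, evict D, frames (W X)
A: miss, evict W, frames (X A)
W: miss, evict X, frames (A W)
X: miss, evict A, frames (W X)
W: hit
K: miss, evict X, frames (W K)
X: miss, evict W, frames (K X)
Hits: 3.

3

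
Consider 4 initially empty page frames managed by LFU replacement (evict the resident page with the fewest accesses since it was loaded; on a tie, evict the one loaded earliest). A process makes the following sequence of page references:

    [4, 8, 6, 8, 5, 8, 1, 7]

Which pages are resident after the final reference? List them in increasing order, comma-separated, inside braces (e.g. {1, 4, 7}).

4 -> fault, frames (4)
8 -> fault, frames (4 8)
6 -> fault, frames (4 8 6)
8 -> hit
5 -> fault, frames (4 8 6 5)
8 -> hit
1 -> fault, evict 4, frames (8 6 5 1)
7 -> fault, evict 6, frames (8 5 1 7)

{1, 5, 7, 8}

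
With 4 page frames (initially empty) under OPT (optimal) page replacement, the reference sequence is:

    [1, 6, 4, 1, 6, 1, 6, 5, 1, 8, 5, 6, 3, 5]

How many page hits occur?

1: fault, frames (1)
6: fault, frames (1 6)
4: fault, frames (1 6 4)
1: hit
6: hit
1: hit
6: hit
5: fault, frames (1 6 4 5)
1: hit
8: fault, evict 4, frames (1 6 5 8)
5: hit
6: hit
3: fault, evict 8, frames (1 6 5 3)
5: hit
Hits: 8.

8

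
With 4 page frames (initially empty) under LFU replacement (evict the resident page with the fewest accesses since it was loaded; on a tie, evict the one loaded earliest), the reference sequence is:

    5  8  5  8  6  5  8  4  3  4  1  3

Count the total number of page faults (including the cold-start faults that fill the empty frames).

5: fault, frames (5)
8: fault, frames (5 8)
5: hit
8: hit
6: fault, frames (5 8 6)
5: hit
8: hit
4: fault, frames (5 8 6 4)
3: fault, evict 6, frames (5 8 4 3)
4: hit
1: fault, evict 3, frames (5 8 4 1)
3: fault, evict 1, frames (5 8 4 3)
Page faults: 7.

7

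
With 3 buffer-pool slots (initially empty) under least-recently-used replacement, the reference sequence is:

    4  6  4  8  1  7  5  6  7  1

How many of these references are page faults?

4 → fault, frames {4}
6 → fault, frames {4,6}
4 → hit
8 → fault, frames {6,4,8}
1 → fault, evict 6, frames {4,8,1}
7 → fault, evict 4, frames {8,1,7}
5 → fault, evict 8, frames {1,7,5}
6 → fault, evict 1, frames {7,5,6}
7 → hit
1 → fault, evict 5, frames {6,7,1}
Page faults: 8.

8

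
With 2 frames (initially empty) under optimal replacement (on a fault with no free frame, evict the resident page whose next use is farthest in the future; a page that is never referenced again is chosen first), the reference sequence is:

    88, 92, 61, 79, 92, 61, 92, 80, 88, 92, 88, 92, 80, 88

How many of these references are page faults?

88: fault, frames [88]
92: fault, frames [88, 92]
61: fault, evict 88, frames [92, 61]
79: fault, evict 61, frames [92, 79]
92: hit
61: fault, evict 79, frames [92, 61]
92: hit
80: fault, evict 61, frames [92, 80]
88: fault, evict 80, frames [92, 88]
92: hit
88: hit
92: hit
80: fault, evict 92, frames [88, 80]
88: hit
Page faults: 8.

8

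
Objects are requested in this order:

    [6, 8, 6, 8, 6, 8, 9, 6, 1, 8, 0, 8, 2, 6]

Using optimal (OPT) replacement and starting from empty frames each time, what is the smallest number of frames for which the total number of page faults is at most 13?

f=1: 14 faults
f=2: 8 faults
f=3: 6 faults
f=4: 6 faults
f=5: 6 faults
f=6: 6 faults
Smallest f with faults ≤ 13 is 2.

2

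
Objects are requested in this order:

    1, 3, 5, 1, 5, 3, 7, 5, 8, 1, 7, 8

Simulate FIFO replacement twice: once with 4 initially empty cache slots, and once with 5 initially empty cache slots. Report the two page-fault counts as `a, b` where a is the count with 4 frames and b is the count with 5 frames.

4 frames: F F F . . . F . F F . . → 6 faults.
5 frames: F F F . . . F . F . . . → 5 faults.
5 < 6: adding a frame reduced faults, as is typical.

6, 5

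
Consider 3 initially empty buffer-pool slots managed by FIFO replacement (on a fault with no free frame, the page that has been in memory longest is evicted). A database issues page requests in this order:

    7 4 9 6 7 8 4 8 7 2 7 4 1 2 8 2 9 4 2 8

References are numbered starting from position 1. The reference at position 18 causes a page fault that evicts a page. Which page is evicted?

pos 1: 7 → fault, frames (7)
pos 2: 4 → fault, frames (7 4)
pos 3: 9 → fault, frames (7 4 9)
pos 4: 6 → fault, evict 7, frames (4 9 6)
pos 5: 7 → fault, evict 4, frames (9 6 7)
pos 6: 8 → fault, evict 9, frames (6 7 8)
pos 7: 4 → fault, evict 6, frames (7 8 4)
pos 8: 8 → hit
pos 9: 7 → hit
pos 10: 2 → fault, evict 7, frames (8 4 2)
pos 11: 7 → fault, evict 8, frames (4 2 7)
pos 12: 4 → hit
pos 13: 1 → fault, evict 4, frames (2 7 1)
pos 14: 2 → hit
pos 15: 8 → fault, evict 2, frames (7 1 8)
pos 16: 2 → fault, evict 7, frames (1 8 2)
pos 17: 9 → fault, evict 1, frames (8 2 9)
pos 18: 4 → fault, evict 8, frames (2 9 4)
At position 18, page 8 is evicted.

8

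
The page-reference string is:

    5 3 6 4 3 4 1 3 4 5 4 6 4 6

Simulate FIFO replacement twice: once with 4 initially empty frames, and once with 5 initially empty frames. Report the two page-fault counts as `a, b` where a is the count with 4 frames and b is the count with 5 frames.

6, 5

4 frames: F F F F . . F . . F . . . . → 6 faults.
5 frames: F F F F . . F . . . . . . . → 5 faults.
5 < 6: adding a frame reduced faults, as is typical.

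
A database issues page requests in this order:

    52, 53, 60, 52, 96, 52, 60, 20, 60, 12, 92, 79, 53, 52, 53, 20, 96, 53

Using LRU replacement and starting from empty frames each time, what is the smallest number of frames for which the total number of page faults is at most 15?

2

f=1: 18 faults
f=2: 15 faults
f=3: 12 faults
f=4: 12 faults
f=5: 12 faults
f=6: 12 faults
f=7: 10 faults
f=8: 8 faults
Smallest f with faults ≤ 15 is 2.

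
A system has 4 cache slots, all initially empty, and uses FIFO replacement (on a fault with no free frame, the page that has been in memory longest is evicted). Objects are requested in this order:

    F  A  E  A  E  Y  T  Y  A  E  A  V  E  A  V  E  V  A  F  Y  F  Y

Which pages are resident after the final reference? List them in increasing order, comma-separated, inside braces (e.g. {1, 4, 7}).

{A, E, F, Y}

F: fault, frames {F}
A: fault, frames {F,A}
E: fault, frames {F,A,E}
A: hit
E: hit
Y: fault, frames {F,A,E,Y}
T: fault, evict F, frames {A,E,Y,T}
Y: hit
A: hit
E: hit
A: hit
V: fault, evict A, frames {E,Y,T,V}
E: hit
A: fault, evict E, frames {Y,T,V,A}
V: hit
E: fault, evict Y, frames {T,V,A,E}
V: hit
A: hit
F: fault, evict T, frames {V,A,E,F}
Y: fault, evict V, frames {A,E,F,Y}
F: hit
Y: hit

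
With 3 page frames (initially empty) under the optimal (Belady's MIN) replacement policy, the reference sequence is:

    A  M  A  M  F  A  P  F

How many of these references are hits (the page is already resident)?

4

A -> miss, frames {A}
M -> miss, frames {A,M}
A -> hit
M -> hit
F -> miss, frames {A,M,F}
A -> hit
P -> miss, evict M, frames {A,F,P}
F -> hit
Hits: 4.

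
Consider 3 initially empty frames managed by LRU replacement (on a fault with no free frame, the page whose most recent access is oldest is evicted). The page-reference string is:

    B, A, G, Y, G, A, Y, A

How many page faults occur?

B: miss, frames {B}
A: miss, frames {B,A}
G: miss, frames {B,A,G}
Y: miss, evict B, frames {A,G,Y}
G: hit
A: hit
Y: hit
A: hit
Page faults: 4.

4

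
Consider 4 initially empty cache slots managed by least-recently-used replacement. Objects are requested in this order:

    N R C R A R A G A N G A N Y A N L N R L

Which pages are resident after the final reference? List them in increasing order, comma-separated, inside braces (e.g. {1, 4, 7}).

{A, L, N, R}

N -> miss, frames [N]
R -> miss, frames [N, R]
C -> miss, frames [N, R, C]
R -> hit
A -> miss, frames [N, C, R, A]
R -> hit
A -> hit
G -> miss, evict N, frames [C, R, A, G]
A -> hit
N -> miss, evict C, frames [R, G, A, N]
G -> hit
A -> hit
N -> hit
Y -> miss, evict R, frames [G, A, N, Y]
A -> hit
N -> hit
L -> miss, evict G, frames [Y, A, N, L]
N -> hit
R -> miss, evict Y, frames [A, L, N, R]
L -> hit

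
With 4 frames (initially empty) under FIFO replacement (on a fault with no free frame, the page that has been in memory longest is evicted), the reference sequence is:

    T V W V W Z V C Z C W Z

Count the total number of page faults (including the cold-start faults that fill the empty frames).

5

T: fault, frames [T]
V: fault, frames [T, V]
W: fault, frames [T, V, W]
V: hit
W: hit
Z: fault, frames [T, V, W, Z]
V: hit
C: fault, evict T, frames [V, W, Z, C]
Z: hit
C: hit
W: hit
Z: hit
Page faults: 5.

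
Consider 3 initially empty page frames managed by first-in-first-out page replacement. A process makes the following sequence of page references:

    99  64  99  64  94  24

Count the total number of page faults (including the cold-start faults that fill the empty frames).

99 → miss, frames [99]
64 → miss, frames [99, 64]
99 → hit
64 → hit
94 → miss, frames [99, 64, 94]
24 → miss, evict 99, frames [64, 94, 24]
Page faults: 4.

4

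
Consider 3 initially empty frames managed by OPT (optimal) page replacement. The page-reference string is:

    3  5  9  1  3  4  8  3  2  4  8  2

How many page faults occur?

3 → fault, frames {3}
5 → fault, frames {3,5}
9 → fault, frames {3,5,9}
1 → fault, evict 9, frames {3,5,1}
3 → hit
4 → fault, evict 1, frames {3,5,4}
8 → fault, evict 5, frames {3,4,8}
3 → hit
2 → fault, evict 3, frames {4,8,2}
4 → hit
8 → hit
2 → hit
Page faults: 7.

7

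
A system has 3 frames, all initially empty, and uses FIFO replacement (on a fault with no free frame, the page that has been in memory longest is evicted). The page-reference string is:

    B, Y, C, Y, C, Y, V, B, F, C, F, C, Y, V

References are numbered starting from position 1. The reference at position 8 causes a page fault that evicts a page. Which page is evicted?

pos 1: B: miss, frames (B)
pos 2: Y: miss, frames (B Y)
pos 3: C: miss, frames (B Y C)
pos 4: Y: hit
pos 5: C: hit
pos 6: Y: hit
pos 7: V: miss, evict B, frames (Y C V)
pos 8: B: miss, evict Y, frames (C V B)
At position 8, page Y is evicted.

Y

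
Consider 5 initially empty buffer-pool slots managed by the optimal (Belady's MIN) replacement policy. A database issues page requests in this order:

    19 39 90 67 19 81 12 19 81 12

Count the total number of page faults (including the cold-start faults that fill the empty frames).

19 → miss, frames (19)
39 → miss, frames (19 39)
90 → miss, frames (19 39 90)
67 → miss, frames (19 39 90 67)
19 → hit
81 → miss, frames (19 39 90 67 81)
12 → miss, evict 67, frames (19 39 90 81 12)
19 → hit
81 → hit
12 → hit
Page faults: 6.

6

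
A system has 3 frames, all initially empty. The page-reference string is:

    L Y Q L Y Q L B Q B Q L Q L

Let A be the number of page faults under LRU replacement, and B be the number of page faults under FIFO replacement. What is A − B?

-1

Under LRU: F F F . . . . F . . . . . . → 4 faults.
Under FIFO: F F F . . . . F . . . F . . → 5 faults.
A − B = 4 − 5 = -1.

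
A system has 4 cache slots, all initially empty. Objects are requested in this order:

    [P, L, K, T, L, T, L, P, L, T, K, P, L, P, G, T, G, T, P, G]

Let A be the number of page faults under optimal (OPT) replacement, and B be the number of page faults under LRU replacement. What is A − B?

-1

Under OPT: F F F F . . . . . . . . . . F . . . . . → 5 faults.
Under LRU: F F F F . . . . . . . . . . F F . . . . → 6 faults.
A − B = 5 − 6 = -1.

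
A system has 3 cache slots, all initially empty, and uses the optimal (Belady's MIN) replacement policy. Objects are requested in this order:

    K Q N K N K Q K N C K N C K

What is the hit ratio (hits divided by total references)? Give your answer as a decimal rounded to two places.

0.71

K -> miss, frames (K)
Q -> miss, frames (K Q)
N -> miss, frames (K Q N)
K -> hit
N -> hit
K -> hit
Q -> hit
K -> hit
N -> hit
C -> miss, evict Q, frames (K N C)
K -> hit
N -> hit
C -> hit
K -> hit
Hits: 10 of 14 references → 10/14 = 0.7143.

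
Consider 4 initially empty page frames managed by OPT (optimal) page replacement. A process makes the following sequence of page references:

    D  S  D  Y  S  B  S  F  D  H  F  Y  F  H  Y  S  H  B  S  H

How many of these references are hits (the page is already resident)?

D → fault, frames [D]
S → fault, frames [D, S]
D → hit
Y → fault, frames [D, S, Y]
S → hit
B → fault, frames [D, S, Y, B]
S → hit
F → fault, evict B, frames [D, S, Y, F]
D → hit
H → fault, evict D, frames [S, Y, F, H]
F → hit
Y → hit
F → hit
H → hit
Y → hit
S → hit
H → hit
B → fault, evict F, frames [S, Y, H, B]
S → hit
H → hit
Hits: 13.

13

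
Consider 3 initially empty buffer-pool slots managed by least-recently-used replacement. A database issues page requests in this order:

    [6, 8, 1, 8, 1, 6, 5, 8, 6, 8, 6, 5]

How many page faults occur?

6: fault, frames [6]
8: fault, frames [6, 8]
1: fault, frames [6, 8, 1]
8: hit
1: hit
6: hit
5: fault, evict 8, frames [1, 6, 5]
8: fault, evict 1, frames [6, 5, 8]
6: hit
8: hit
6: hit
5: hit
Page faults: 5.

5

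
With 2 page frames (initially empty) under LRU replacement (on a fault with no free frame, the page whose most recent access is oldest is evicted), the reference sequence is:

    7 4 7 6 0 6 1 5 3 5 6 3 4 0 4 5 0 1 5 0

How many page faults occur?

7 → fault, frames {7}
4 → fault, frames {7,4}
7 → hit
6 → fault, evict 4, frames {7,6}
0 → fault, evict 7, frames {6,0}
6 → hit
1 → fault, evict 0, frames {6,1}
5 → fault, evict 6, frames {1,5}
3 → fault, evict 1, frames {5,3}
5 → hit
6 → fault, evict 3, frames {5,6}
3 → fault, evict 5, frames {6,3}
4 → fault, evict 6, frames {3,4}
0 → fault, evict 3, frames {4,0}
4 → hit
5 → fault, evict 0, frames {4,5}
0 → fault, evict 4, frames {5,0}
1 → fault, evict 5, frames {0,1}
5 → fault, evict 0, frames {1,5}
0 → fault, evict 1, frames {5,0}
Page faults: 16.

16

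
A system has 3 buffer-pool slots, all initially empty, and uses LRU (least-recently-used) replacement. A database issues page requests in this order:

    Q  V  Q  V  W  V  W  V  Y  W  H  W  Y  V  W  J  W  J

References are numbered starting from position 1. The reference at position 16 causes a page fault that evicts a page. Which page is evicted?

pos 1: Q: fault, frames (Q)
pos 2: V: fault, frames (Q V)
pos 3: Q: hit
pos 4: V: hit
pos 5: W: fault, frames (Q V W)
pos 6: V: hit
pos 7: W: hit
pos 8: V: hit
pos 9: Y: fault, evict Q, frames (W V Y)
pos 10: W: hit
pos 11: H: fault, evict V, frames (Y W H)
pos 12: W: hit
pos 13: Y: hit
pos 14: V: fault, evict H, frames (W Y V)
pos 15: W: hit
pos 16: J: fault, evict Y, frames (V W J)
At position 16, page Y is evicted.

Y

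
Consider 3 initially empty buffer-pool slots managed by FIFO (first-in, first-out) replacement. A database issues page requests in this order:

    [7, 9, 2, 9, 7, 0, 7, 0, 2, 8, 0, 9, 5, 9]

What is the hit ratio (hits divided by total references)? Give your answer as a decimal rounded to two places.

0.43

7 -> miss, frames {7}
9 -> miss, frames {7,9}
2 -> miss, frames {7,9,2}
9 -> hit
7 -> hit
0 -> miss, evict 7, frames {9,2,0}
7 -> miss, evict 9, frames {2,0,7}
0 -> hit
2 -> hit
8 -> miss, evict 2, frames {0,7,8}
0 -> hit
9 -> miss, evict 0, frames {7,8,9}
5 -> miss, evict 7, frames {8,9,5}
9 -> hit
Hits: 6 of 14 references → 6/14 = 0.4286.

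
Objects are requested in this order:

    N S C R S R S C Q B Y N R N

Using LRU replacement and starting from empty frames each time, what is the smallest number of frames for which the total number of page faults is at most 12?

2

f=1: 14 faults
f=2: 11 faults
f=3: 9 faults
f=4: 9 faults
f=5: 9 faults
f=6: 9 faults
f=7: 7 faults
Smallest f with faults ≤ 12 is 2.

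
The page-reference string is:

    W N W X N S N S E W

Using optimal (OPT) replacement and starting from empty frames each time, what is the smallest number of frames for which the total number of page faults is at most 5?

f=1: 10 faults
f=2: 6 faults
f=3: 5 faults
f=4: 5 faults
f=5: 5 faults
Smallest f with faults ≤ 5 is 3.

3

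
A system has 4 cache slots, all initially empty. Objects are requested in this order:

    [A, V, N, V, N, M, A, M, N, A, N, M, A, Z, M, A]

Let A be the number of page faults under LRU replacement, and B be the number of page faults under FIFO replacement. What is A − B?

Under LRU: F F F . . F . . . . . . . F . . → 5 faults.
Under FIFO: F F F . . F . . . . . . . F . F → 6 faults.
A − B = 5 − 6 = -1.

-1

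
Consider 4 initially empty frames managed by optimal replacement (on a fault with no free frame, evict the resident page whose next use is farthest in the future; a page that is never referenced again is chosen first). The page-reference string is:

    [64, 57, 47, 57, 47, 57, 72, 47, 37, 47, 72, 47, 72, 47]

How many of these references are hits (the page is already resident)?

64 → fault, frames (64)
57 → fault, frames (64 57)
47 → fault, frames (64 57 47)
57 → hit
47 → hit
57 → hit
72 → fault, frames (64 57 47 72)
47 → hit
37 → fault, evict 57, frames (64 47 72 37)
47 → hit
72 → hit
47 → hit
72 → hit
47 → hit
Hits: 9.

9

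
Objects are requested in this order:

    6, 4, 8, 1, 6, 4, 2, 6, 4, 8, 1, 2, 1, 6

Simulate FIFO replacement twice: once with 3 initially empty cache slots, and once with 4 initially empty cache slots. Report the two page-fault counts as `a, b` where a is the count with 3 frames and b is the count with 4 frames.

3 frames: F F F F F F F . . F F . . F → 10 faults.
4 frames: F F F F . . F F F F F F . F → 11 faults.
11 > 10: adding a frame increased faults — Belady's anomaly.

10, 11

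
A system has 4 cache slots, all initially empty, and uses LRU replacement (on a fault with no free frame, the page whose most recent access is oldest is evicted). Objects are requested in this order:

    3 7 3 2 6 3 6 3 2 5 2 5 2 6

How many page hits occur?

3 -> miss, frames [3]
7 -> miss, frames [3, 7]
3 -> hit
2 -> miss, frames [7, 3, 2]
6 -> miss, frames [7, 3, 2, 6]
3 -> hit
6 -> hit
3 -> hit
2 -> hit
5 -> miss, evict 7, frames [6, 3, 2, 5]
2 -> hit
5 -> hit
2 -> hit
6 -> hit
Hits: 9.

9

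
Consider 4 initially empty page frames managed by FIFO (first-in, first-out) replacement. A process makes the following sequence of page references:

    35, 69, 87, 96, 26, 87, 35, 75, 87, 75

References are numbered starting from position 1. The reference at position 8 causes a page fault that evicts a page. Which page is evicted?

87

pos 1: 35 -> miss, frames (35)
pos 2: 69 -> miss, frames (35 69)
pos 3: 87 -> miss, frames (35 69 87)
pos 4: 96 -> miss, frames (35 69 87 96)
pos 5: 26 -> miss, evict 35, frames (69 87 96 26)
pos 6: 87 -> hit
pos 7: 35 -> miss, evict 69, frames (87 96 26 35)
pos 8: 75 -> miss, evict 87, frames (96 26 35 75)
At position 8, page 87 is evicted.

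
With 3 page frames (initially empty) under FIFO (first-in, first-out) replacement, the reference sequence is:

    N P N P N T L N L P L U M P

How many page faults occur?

N → fault, frames (N)
P → fault, frames (N P)
N → hit
P → hit
N → hit
T → fault, frames (N P T)
L → fault, evict N, frames (P T L)
N → fault, evict P, frames (T L N)
L → hit
P → fault, evict T, frames (L N P)
L → hit
U → fault, evict L, frames (N P U)
M → fault, evict N, frames (P U M)
P → hit
Page faults: 8.

8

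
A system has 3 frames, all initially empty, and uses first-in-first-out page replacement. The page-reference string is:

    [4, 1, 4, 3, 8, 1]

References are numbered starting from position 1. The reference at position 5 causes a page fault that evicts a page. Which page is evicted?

pos 1: 4 -> miss, frames (4)
pos 2: 1 -> miss, frames (4 1)
pos 3: 4 -> hit
pos 4: 3 -> miss, frames (4 1 3)
pos 5: 8 -> miss, evict 4, frames (1 3 8)
At position 5, page 4 is evicted.

4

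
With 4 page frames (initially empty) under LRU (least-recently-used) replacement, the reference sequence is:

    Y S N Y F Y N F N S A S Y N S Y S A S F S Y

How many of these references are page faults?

7

Y → miss, frames (Y)
S → miss, frames (Y S)
N → miss, frames (Y S N)
Y → hit
F → miss, frames (S N Y F)
Y → hit
N → hit
F → hit
N → hit
S → hit
A → miss, evict Y, frames (F N S A)
S → hit
Y → miss, evict F, frames (N A S Y)
N → hit
S → hit
Y → hit
S → hit
A → hit
S → hit
F → miss, evict N, frames (Y A S F)
S → hit
Y → hit
Page faults: 7.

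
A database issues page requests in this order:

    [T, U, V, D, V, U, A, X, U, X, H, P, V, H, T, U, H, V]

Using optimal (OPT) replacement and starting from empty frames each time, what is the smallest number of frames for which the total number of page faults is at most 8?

5

f=1: 18 faults
f=2: 13 faults
f=3: 10 faults
f=4: 9 faults
f=5: 8 faults
f=6: 8 faults
f=7: 8 faults
f=8: 8 faults
Smallest f with faults ≤ 8 is 5.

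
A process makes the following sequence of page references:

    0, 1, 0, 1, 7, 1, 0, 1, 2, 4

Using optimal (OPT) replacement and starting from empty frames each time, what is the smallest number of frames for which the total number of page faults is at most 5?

3

f=1: 10 faults
f=2: 6 faults
f=3: 5 faults
f=4: 5 faults
f=5: 5 faults
Smallest f with faults ≤ 5 is 3.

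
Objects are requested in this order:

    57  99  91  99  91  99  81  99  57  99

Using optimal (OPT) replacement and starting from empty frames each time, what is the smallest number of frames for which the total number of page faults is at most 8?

2

f=1: 10 faults
f=2: 5 faults
f=3: 4 faults
f=4: 4 faults
Smallest f with faults ≤ 8 is 2.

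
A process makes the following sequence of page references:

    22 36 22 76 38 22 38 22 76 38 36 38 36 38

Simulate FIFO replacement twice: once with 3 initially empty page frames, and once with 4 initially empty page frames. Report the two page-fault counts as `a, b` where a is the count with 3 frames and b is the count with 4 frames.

6, 4

3 frames: F F . F F F . . . . F . . . → 6 faults.
4 frames: F F . F F . . . . . . . . . → 4 faults.
4 < 6: adding a frame reduced faults, as is typical.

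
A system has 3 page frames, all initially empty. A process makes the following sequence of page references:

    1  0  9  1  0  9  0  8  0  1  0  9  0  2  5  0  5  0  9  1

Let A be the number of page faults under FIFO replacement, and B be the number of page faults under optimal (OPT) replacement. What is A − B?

4

Under FIFO: F F F . . . . F . F F F . F F F . . F F → 12 faults.
Under OPT: F F F . . . . F . . . F . F F . . . . F → 8 faults.
A − B = 12 − 8 = 4.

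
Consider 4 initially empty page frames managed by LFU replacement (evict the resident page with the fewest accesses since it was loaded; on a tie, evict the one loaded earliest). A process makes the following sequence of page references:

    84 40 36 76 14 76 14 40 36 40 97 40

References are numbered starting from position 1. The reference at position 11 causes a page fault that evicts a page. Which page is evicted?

pos 1: 84 -> miss, frames [84]
pos 2: 40 -> miss, frames [84, 40]
pos 3: 36 -> miss, frames [84, 40, 36]
pos 4: 76 -> miss, frames [84, 40, 36, 76]
pos 5: 14 -> miss, evict 84, frames [40, 36, 76, 14]
pos 6: 76 -> hit
pos 7: 14 -> hit
pos 8: 40 -> hit
pos 9: 36 -> hit
pos 10: 40 -> hit
pos 11: 97 -> miss, evict 36, frames [40, 76, 14, 97]
At position 11, page 36 is evicted.

36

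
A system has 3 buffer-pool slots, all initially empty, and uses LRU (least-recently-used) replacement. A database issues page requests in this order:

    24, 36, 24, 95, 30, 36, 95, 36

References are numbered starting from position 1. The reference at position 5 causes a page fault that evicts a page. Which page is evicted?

36

pos 1: 24 → miss, frames {24}
pos 2: 36 → miss, frames {24,36}
pos 3: 24 → hit
pos 4: 95 → miss, frames {36,24,95}
pos 5: 30 → miss, evict 36, frames {24,95,30}
At position 5, page 36 is evicted.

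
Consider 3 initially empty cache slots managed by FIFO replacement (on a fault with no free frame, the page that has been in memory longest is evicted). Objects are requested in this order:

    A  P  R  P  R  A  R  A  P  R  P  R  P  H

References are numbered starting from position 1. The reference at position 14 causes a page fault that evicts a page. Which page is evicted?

pos 1: A -> fault, frames [A]
pos 2: P -> fault, frames [A, P]
pos 3: R -> fault, frames [A, P, R]
pos 4: P -> hit
pos 5: R -> hit
pos 6: A -> hit
pos 7: R -> hit
pos 8: A -> hit
pos 9: P -> hit
pos 10: R -> hit
pos 11: P -> hit
pos 12: R -> hit
pos 13: P -> hit
pos 14: H -> fault, evict A, frames [P, R, H]
At position 14, page A is evicted.

A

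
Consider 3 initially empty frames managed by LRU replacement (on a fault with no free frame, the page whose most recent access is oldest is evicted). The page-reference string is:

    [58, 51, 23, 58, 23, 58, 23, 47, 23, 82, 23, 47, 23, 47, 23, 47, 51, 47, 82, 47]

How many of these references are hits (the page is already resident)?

58 → fault, frames (58)
51 → fault, frames (58 51)
23 → fault, frames (58 51 23)
58 → hit
23 → hit
58 → hit
23 → hit
47 → fault, evict 51, frames (58 23 47)
23 → hit
82 → fault, evict 58, frames (47 23 82)
23 → hit
47 → hit
23 → hit
47 → hit
23 → hit
47 → hit
51 → fault, evict 82, frames (23 47 51)
47 → hit
82 → fault, evict 23, frames (51 47 82)
47 → hit
Hits: 13.

13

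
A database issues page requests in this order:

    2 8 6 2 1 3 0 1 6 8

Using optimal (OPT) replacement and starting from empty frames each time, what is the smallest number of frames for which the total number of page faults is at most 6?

4

f=1: 10 faults
f=2: 8 faults
f=3: 7 faults
f=4: 6 faults
f=5: 6 faults
f=6: 6 faults
Smallest f with faults ≤ 6 is 4.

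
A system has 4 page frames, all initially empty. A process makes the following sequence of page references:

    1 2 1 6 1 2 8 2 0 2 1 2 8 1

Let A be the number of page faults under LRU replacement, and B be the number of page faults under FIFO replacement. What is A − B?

-2

Under LRU: F F . F . . F . F . . . . . → 5 faults.
Under FIFO: F F . F . . F . F . F F . . → 7 faults.
A − B = 5 − 7 = -2.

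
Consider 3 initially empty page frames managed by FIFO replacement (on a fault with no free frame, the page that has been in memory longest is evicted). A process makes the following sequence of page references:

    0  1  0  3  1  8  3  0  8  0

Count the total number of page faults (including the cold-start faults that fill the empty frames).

0: fault, frames (0)
1: fault, frames (0 1)
0: hit
3: fault, frames (0 1 3)
1: hit
8: fault, evict 0, frames (1 3 8)
3: hit
0: fault, evict 1, frames (3 8 0)
8: hit
0: hit
Page faults: 5.

5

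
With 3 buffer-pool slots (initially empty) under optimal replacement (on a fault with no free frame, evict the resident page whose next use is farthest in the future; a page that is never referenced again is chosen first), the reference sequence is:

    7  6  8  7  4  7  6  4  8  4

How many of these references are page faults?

7 → miss, frames [7]
6 → miss, frames [7, 6]
8 → miss, frames [7, 6, 8]
7 → hit
4 → miss, evict 8, frames [7, 6, 4]
7 → hit
6 → hit
4 → hit
8 → miss, evict 6, frames [7, 4, 8]
4 → hit
Page faults: 5.

5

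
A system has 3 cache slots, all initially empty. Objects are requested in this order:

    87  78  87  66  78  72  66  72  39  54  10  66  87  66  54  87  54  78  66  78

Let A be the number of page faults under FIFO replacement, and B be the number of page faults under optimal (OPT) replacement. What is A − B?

Under FIFO: F F . F . F . . F F F F F . F . . F F . → 12 faults.
Under OPT: F F . F . F . . F F F . . . F . . F . . → 9 faults.
A − B = 12 − 9 = 3.

3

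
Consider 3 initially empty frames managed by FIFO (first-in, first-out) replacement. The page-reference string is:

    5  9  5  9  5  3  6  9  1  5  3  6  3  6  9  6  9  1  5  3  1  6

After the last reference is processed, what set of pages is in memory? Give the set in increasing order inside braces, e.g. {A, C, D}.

5 -> fault, frames (5)
9 -> fault, frames (5 9)
5 -> hit
9 -> hit
5 -> hit
3 -> fault, frames (5 9 3)
6 -> fault, evict 5, frames (9 3 6)
9 -> hit
1 -> fault, evict 9, frames (3 6 1)
5 -> fault, evict 3, frames (6 1 5)
3 -> fault, evict 6, frames (1 5 3)
6 -> fault, evict 1, frames (5 3 6)
3 -> hit
6 -> hit
9 -> fault, evict 5, frames (3 6 9)
6 -> hit
9 -> hit
1 -> fault, evict 3, frames (6 9 1)
5 -> fault, evict 6, frames (9 1 5)
3 -> fault, evict 9, frames (1 5 3)
1 -> hit
6 -> fault, evict 1, frames (5 3 6)

{3, 5, 6}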